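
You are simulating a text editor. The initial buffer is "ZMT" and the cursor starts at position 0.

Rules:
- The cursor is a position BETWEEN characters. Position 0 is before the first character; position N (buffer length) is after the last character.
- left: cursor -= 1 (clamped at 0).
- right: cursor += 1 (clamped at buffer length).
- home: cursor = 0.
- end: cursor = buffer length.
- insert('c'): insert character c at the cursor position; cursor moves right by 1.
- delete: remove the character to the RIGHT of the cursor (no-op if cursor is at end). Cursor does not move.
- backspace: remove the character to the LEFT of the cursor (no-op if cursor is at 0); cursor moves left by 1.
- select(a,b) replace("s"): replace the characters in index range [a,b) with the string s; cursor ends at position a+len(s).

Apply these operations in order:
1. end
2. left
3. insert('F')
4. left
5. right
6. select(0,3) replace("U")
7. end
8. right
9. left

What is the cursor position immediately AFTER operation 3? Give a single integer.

Answer: 3

Derivation:
After op 1 (end): buf='ZMT' cursor=3
After op 2 (left): buf='ZMT' cursor=2
After op 3 (insert('F')): buf='ZMFT' cursor=3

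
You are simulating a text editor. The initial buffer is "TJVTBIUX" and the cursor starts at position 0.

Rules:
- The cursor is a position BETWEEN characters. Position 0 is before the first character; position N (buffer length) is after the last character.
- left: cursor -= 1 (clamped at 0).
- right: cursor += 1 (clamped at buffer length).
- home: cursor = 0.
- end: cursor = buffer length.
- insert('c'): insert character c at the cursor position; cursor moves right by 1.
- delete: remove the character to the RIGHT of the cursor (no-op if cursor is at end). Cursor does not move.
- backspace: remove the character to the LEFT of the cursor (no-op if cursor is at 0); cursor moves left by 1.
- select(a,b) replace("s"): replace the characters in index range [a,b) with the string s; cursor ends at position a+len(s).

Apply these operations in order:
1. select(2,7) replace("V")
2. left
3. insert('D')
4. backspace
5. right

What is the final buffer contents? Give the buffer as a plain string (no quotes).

After op 1 (select(2,7) replace("V")): buf='TJVX' cursor=3
After op 2 (left): buf='TJVX' cursor=2
After op 3 (insert('D')): buf='TJDVX' cursor=3
After op 4 (backspace): buf='TJVX' cursor=2
After op 5 (right): buf='TJVX' cursor=3

Answer: TJVX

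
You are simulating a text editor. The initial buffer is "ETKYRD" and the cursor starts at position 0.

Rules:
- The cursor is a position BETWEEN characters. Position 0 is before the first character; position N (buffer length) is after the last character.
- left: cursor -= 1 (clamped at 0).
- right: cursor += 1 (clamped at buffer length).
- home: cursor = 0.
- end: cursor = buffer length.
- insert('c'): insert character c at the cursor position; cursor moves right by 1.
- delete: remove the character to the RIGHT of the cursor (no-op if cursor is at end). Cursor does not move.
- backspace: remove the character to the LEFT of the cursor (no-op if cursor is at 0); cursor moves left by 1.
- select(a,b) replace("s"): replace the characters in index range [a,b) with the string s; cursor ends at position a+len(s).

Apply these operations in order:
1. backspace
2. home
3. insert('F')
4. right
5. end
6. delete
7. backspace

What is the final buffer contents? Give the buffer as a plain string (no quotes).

After op 1 (backspace): buf='ETKYRD' cursor=0
After op 2 (home): buf='ETKYRD' cursor=0
After op 3 (insert('F')): buf='FETKYRD' cursor=1
After op 4 (right): buf='FETKYRD' cursor=2
After op 5 (end): buf='FETKYRD' cursor=7
After op 6 (delete): buf='FETKYRD' cursor=7
After op 7 (backspace): buf='FETKYR' cursor=6

Answer: FETKYR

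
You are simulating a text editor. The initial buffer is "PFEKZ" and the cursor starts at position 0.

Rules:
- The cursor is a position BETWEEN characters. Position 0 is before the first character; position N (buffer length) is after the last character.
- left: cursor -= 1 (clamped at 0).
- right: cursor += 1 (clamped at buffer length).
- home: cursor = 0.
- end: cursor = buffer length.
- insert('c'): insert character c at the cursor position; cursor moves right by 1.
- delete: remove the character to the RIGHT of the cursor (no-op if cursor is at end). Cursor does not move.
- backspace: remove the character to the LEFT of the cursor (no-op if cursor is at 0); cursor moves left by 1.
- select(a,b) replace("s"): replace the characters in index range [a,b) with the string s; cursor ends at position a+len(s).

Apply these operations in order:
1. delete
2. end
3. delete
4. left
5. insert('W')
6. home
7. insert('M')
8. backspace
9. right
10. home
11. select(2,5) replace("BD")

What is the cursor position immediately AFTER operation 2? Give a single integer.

After op 1 (delete): buf='FEKZ' cursor=0
After op 2 (end): buf='FEKZ' cursor=4

Answer: 4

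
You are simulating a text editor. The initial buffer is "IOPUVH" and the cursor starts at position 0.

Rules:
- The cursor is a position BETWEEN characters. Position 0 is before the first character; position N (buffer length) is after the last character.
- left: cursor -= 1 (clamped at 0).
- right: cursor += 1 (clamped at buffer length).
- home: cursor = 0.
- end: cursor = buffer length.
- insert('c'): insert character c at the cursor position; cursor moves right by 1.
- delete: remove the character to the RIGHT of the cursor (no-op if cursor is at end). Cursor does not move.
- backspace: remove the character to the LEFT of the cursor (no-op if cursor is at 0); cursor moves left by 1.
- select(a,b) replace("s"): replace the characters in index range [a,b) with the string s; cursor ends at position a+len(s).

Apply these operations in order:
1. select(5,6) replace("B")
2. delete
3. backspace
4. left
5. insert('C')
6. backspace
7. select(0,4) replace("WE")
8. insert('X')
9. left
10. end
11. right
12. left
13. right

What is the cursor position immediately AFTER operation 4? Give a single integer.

Answer: 4

Derivation:
After op 1 (select(5,6) replace("B")): buf='IOPUVB' cursor=6
After op 2 (delete): buf='IOPUVB' cursor=6
After op 3 (backspace): buf='IOPUV' cursor=5
After op 4 (left): buf='IOPUV' cursor=4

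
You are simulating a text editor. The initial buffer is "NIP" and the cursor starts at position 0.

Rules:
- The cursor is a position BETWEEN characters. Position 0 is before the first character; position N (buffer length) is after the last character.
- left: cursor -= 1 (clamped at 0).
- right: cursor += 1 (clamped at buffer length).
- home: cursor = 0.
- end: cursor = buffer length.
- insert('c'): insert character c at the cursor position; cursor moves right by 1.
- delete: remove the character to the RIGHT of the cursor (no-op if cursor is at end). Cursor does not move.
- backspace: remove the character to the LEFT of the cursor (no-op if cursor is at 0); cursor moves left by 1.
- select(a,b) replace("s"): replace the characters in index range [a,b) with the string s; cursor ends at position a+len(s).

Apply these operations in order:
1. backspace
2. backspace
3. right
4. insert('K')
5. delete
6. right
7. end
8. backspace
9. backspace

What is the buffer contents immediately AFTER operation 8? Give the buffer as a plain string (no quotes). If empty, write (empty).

After op 1 (backspace): buf='NIP' cursor=0
After op 2 (backspace): buf='NIP' cursor=0
After op 3 (right): buf='NIP' cursor=1
After op 4 (insert('K')): buf='NKIP' cursor=2
After op 5 (delete): buf='NKP' cursor=2
After op 6 (right): buf='NKP' cursor=3
After op 7 (end): buf='NKP' cursor=3
After op 8 (backspace): buf='NK' cursor=2

Answer: NK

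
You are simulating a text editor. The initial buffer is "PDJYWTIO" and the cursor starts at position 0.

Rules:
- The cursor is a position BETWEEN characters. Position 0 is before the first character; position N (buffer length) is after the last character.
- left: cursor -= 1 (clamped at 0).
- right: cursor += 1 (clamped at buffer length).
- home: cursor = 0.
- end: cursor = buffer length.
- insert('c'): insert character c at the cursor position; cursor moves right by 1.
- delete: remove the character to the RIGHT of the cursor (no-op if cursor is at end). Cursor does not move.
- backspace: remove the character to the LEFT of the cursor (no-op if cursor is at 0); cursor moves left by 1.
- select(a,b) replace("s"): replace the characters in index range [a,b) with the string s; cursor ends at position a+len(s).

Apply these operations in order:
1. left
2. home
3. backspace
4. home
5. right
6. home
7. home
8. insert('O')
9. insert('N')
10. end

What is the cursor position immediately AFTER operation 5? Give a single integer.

Answer: 1

Derivation:
After op 1 (left): buf='PDJYWTIO' cursor=0
After op 2 (home): buf='PDJYWTIO' cursor=0
After op 3 (backspace): buf='PDJYWTIO' cursor=0
After op 4 (home): buf='PDJYWTIO' cursor=0
After op 5 (right): buf='PDJYWTIO' cursor=1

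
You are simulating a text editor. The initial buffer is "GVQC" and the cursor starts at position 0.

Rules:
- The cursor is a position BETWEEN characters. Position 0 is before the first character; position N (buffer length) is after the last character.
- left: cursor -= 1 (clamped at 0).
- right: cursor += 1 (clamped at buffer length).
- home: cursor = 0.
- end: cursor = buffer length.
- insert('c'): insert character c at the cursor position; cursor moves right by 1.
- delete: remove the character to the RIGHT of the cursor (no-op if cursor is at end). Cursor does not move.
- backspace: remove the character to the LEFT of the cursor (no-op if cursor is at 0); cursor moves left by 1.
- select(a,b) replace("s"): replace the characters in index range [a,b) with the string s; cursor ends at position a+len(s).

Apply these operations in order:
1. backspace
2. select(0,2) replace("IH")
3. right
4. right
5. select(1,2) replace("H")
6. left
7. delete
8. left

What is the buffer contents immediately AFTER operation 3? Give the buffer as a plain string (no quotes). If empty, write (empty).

Answer: IHQC

Derivation:
After op 1 (backspace): buf='GVQC' cursor=0
After op 2 (select(0,2) replace("IH")): buf='IHQC' cursor=2
After op 3 (right): buf='IHQC' cursor=3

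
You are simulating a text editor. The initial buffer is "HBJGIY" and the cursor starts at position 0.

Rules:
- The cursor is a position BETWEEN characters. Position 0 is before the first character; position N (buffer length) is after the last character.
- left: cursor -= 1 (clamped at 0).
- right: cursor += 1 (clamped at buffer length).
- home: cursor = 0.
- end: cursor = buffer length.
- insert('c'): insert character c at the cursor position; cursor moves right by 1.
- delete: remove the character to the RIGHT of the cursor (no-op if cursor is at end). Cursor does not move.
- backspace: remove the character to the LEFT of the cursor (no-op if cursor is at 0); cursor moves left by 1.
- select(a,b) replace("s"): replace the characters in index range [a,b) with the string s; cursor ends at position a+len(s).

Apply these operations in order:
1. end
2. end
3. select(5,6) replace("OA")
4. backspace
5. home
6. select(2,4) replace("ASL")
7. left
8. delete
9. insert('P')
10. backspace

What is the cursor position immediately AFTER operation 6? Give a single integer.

Answer: 5

Derivation:
After op 1 (end): buf='HBJGIY' cursor=6
After op 2 (end): buf='HBJGIY' cursor=6
After op 3 (select(5,6) replace("OA")): buf='HBJGIOA' cursor=7
After op 4 (backspace): buf='HBJGIO' cursor=6
After op 5 (home): buf='HBJGIO' cursor=0
After op 6 (select(2,4) replace("ASL")): buf='HBASLIO' cursor=5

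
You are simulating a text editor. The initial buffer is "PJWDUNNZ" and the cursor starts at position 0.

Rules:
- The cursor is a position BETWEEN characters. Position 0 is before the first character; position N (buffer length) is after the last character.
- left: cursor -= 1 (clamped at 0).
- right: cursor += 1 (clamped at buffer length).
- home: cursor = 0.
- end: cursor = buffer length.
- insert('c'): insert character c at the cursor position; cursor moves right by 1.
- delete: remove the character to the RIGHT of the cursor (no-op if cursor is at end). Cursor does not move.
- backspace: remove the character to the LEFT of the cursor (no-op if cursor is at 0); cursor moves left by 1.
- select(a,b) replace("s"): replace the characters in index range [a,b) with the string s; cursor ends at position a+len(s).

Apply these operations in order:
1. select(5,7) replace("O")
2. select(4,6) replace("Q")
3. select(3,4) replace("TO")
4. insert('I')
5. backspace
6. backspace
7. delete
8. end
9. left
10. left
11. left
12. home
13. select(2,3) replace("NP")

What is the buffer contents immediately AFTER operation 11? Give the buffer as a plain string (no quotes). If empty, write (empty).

Answer: PJWTZ

Derivation:
After op 1 (select(5,7) replace("O")): buf='PJWDUOZ' cursor=6
After op 2 (select(4,6) replace("Q")): buf='PJWDQZ' cursor=5
After op 3 (select(3,4) replace("TO")): buf='PJWTOQZ' cursor=5
After op 4 (insert('I')): buf='PJWTOIQZ' cursor=6
After op 5 (backspace): buf='PJWTOQZ' cursor=5
After op 6 (backspace): buf='PJWTQZ' cursor=4
After op 7 (delete): buf='PJWTZ' cursor=4
After op 8 (end): buf='PJWTZ' cursor=5
After op 9 (left): buf='PJWTZ' cursor=4
After op 10 (left): buf='PJWTZ' cursor=3
After op 11 (left): buf='PJWTZ' cursor=2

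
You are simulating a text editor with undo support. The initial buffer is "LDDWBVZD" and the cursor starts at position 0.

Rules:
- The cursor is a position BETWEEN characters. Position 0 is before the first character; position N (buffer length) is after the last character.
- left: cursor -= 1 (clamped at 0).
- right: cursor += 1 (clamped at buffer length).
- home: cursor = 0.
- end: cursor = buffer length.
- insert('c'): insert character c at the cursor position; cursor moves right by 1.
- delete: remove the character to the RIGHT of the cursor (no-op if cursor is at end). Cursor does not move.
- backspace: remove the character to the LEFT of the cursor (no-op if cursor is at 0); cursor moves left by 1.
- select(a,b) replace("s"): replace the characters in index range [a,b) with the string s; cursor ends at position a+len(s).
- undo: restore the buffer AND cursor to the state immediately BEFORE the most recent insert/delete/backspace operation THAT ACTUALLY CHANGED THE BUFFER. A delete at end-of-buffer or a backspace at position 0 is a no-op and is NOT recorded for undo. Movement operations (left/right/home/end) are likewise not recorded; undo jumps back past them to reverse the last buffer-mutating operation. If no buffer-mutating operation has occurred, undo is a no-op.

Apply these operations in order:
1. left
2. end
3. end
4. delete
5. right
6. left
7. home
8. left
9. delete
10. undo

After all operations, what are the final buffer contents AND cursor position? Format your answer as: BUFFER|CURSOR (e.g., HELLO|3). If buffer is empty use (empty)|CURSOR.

After op 1 (left): buf='LDDWBVZD' cursor=0
After op 2 (end): buf='LDDWBVZD' cursor=8
After op 3 (end): buf='LDDWBVZD' cursor=8
After op 4 (delete): buf='LDDWBVZD' cursor=8
After op 5 (right): buf='LDDWBVZD' cursor=8
After op 6 (left): buf='LDDWBVZD' cursor=7
After op 7 (home): buf='LDDWBVZD' cursor=0
After op 8 (left): buf='LDDWBVZD' cursor=0
After op 9 (delete): buf='DDWBVZD' cursor=0
After op 10 (undo): buf='LDDWBVZD' cursor=0

Answer: LDDWBVZD|0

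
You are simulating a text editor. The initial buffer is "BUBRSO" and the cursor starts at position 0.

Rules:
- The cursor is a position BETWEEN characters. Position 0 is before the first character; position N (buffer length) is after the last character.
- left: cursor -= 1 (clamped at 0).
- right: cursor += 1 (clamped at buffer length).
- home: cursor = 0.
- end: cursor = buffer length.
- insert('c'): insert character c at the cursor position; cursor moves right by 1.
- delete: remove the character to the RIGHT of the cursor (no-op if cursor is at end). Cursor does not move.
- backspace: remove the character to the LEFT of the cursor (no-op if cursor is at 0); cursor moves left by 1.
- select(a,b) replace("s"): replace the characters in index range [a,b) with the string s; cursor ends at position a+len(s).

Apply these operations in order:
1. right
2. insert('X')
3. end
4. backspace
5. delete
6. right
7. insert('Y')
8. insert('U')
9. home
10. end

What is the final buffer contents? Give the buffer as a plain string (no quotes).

Answer: BXUBRSYU

Derivation:
After op 1 (right): buf='BUBRSO' cursor=1
After op 2 (insert('X')): buf='BXUBRSO' cursor=2
After op 3 (end): buf='BXUBRSO' cursor=7
After op 4 (backspace): buf='BXUBRS' cursor=6
After op 5 (delete): buf='BXUBRS' cursor=6
After op 6 (right): buf='BXUBRS' cursor=6
After op 7 (insert('Y')): buf='BXUBRSY' cursor=7
After op 8 (insert('U')): buf='BXUBRSYU' cursor=8
After op 9 (home): buf='BXUBRSYU' cursor=0
After op 10 (end): buf='BXUBRSYU' cursor=8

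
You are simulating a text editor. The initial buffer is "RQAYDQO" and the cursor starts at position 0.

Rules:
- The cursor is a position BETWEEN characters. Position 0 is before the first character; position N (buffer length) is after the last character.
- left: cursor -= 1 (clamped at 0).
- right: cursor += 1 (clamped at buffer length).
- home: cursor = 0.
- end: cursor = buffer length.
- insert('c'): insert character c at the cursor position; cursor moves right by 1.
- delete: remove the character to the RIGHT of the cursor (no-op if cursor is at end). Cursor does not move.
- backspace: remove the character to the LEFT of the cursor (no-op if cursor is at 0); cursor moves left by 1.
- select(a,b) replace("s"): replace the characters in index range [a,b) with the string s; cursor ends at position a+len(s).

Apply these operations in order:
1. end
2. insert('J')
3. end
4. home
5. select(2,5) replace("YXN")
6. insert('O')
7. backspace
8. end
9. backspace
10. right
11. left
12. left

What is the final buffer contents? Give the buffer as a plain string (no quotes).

After op 1 (end): buf='RQAYDQO' cursor=7
After op 2 (insert('J')): buf='RQAYDQOJ' cursor=8
After op 3 (end): buf='RQAYDQOJ' cursor=8
After op 4 (home): buf='RQAYDQOJ' cursor=0
After op 5 (select(2,5) replace("YXN")): buf='RQYXNQOJ' cursor=5
After op 6 (insert('O')): buf='RQYXNOQOJ' cursor=6
After op 7 (backspace): buf='RQYXNQOJ' cursor=5
After op 8 (end): buf='RQYXNQOJ' cursor=8
After op 9 (backspace): buf='RQYXNQO' cursor=7
After op 10 (right): buf='RQYXNQO' cursor=7
After op 11 (left): buf='RQYXNQO' cursor=6
After op 12 (left): buf='RQYXNQO' cursor=5

Answer: RQYXNQO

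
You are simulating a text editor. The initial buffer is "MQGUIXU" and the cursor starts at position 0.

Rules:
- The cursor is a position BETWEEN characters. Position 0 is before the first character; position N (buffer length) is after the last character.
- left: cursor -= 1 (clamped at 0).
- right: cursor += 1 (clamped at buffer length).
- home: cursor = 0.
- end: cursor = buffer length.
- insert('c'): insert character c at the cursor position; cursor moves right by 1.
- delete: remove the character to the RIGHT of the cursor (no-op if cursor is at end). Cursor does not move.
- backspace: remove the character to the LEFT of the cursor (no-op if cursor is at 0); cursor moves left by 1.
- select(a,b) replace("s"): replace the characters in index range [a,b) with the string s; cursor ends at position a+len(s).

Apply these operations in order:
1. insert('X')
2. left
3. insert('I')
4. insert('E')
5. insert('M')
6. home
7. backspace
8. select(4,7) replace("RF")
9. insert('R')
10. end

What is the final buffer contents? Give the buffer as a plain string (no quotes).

Answer: IEMXRFRUIXU

Derivation:
After op 1 (insert('X')): buf='XMQGUIXU' cursor=1
After op 2 (left): buf='XMQGUIXU' cursor=0
After op 3 (insert('I')): buf='IXMQGUIXU' cursor=1
After op 4 (insert('E')): buf='IEXMQGUIXU' cursor=2
After op 5 (insert('M')): buf='IEMXMQGUIXU' cursor=3
After op 6 (home): buf='IEMXMQGUIXU' cursor=0
After op 7 (backspace): buf='IEMXMQGUIXU' cursor=0
After op 8 (select(4,7) replace("RF")): buf='IEMXRFUIXU' cursor=6
After op 9 (insert('R')): buf='IEMXRFRUIXU' cursor=7
After op 10 (end): buf='IEMXRFRUIXU' cursor=11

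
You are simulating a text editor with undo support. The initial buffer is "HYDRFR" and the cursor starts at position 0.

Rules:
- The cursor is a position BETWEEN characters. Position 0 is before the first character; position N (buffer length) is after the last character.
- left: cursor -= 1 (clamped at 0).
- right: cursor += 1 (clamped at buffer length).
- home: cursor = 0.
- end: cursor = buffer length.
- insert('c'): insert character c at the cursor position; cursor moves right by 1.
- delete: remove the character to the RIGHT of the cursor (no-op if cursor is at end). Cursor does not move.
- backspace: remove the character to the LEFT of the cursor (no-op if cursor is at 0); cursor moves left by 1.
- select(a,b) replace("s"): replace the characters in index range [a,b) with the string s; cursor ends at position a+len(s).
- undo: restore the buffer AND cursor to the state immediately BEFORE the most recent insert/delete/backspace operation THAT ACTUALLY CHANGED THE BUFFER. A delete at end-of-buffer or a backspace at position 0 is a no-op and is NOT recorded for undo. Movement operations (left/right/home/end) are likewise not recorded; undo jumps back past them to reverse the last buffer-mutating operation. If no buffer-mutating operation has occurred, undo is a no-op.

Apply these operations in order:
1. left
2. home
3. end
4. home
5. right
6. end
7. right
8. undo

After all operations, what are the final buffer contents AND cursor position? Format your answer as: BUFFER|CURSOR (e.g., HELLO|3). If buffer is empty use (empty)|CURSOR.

Answer: HYDRFR|6

Derivation:
After op 1 (left): buf='HYDRFR' cursor=0
After op 2 (home): buf='HYDRFR' cursor=0
After op 3 (end): buf='HYDRFR' cursor=6
After op 4 (home): buf='HYDRFR' cursor=0
After op 5 (right): buf='HYDRFR' cursor=1
After op 6 (end): buf='HYDRFR' cursor=6
After op 7 (right): buf='HYDRFR' cursor=6
After op 8 (undo): buf='HYDRFR' cursor=6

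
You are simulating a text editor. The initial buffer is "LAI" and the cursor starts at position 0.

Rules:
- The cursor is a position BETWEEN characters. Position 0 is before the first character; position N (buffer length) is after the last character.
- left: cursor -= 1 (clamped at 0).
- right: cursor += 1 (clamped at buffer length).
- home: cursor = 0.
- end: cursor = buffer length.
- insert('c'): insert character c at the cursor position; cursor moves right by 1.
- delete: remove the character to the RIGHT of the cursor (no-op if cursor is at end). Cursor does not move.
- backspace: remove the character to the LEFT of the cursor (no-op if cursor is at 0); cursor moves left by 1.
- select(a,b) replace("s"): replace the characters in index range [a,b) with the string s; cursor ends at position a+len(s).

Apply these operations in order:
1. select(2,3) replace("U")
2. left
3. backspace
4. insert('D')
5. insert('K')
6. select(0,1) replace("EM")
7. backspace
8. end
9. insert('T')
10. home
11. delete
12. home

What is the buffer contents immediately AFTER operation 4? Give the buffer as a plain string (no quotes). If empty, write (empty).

After op 1 (select(2,3) replace("U")): buf='LAU' cursor=3
After op 2 (left): buf='LAU' cursor=2
After op 3 (backspace): buf='LU' cursor=1
After op 4 (insert('D')): buf='LDU' cursor=2

Answer: LDU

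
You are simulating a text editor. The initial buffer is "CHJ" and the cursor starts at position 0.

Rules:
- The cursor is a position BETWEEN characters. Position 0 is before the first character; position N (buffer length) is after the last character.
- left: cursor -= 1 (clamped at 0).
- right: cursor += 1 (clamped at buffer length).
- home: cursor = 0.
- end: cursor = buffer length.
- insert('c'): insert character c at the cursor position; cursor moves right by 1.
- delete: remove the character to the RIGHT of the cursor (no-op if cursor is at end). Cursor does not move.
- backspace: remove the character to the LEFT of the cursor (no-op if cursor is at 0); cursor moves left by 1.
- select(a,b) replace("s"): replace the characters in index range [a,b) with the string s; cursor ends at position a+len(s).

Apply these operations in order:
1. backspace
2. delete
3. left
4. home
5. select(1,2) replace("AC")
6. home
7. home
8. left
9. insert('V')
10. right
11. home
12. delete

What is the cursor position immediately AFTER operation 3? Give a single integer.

Answer: 0

Derivation:
After op 1 (backspace): buf='CHJ' cursor=0
After op 2 (delete): buf='HJ' cursor=0
After op 3 (left): buf='HJ' cursor=0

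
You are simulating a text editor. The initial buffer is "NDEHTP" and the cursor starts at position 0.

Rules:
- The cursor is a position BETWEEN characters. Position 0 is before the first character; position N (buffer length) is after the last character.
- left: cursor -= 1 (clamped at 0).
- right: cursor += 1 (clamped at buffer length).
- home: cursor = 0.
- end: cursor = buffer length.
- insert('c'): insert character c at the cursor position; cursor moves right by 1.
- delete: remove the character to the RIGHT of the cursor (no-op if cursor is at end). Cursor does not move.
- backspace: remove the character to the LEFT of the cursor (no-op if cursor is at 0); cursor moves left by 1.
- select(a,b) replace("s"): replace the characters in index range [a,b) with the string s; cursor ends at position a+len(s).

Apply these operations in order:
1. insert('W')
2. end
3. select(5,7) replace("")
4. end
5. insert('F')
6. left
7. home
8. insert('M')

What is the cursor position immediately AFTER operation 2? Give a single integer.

After op 1 (insert('W')): buf='WNDEHTP' cursor=1
After op 2 (end): buf='WNDEHTP' cursor=7

Answer: 7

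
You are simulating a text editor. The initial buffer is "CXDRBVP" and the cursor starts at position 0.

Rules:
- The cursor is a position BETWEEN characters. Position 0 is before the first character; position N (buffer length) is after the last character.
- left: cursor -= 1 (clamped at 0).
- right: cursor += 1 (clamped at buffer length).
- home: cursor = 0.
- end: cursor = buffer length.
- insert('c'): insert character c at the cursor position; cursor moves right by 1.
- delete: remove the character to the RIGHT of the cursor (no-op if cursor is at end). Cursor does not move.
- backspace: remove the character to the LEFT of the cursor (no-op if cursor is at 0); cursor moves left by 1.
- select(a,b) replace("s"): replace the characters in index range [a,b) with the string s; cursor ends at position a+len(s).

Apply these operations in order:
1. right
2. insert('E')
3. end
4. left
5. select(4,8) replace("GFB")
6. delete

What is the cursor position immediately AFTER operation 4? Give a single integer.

After op 1 (right): buf='CXDRBVP' cursor=1
After op 2 (insert('E')): buf='CEXDRBVP' cursor=2
After op 3 (end): buf='CEXDRBVP' cursor=8
After op 4 (left): buf='CEXDRBVP' cursor=7

Answer: 7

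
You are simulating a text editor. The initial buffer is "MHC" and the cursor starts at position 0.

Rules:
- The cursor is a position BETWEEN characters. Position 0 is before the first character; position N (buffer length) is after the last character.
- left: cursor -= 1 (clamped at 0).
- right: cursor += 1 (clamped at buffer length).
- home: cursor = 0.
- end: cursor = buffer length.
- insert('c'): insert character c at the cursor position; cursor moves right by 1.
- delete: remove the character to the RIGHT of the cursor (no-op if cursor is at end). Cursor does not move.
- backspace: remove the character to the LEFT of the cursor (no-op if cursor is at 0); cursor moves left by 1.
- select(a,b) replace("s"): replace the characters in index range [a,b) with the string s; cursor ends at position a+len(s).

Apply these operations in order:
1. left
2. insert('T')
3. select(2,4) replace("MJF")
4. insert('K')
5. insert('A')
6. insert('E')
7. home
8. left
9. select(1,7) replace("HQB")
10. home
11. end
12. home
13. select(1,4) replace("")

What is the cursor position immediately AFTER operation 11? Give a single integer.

Answer: 5

Derivation:
After op 1 (left): buf='MHC' cursor=0
After op 2 (insert('T')): buf='TMHC' cursor=1
After op 3 (select(2,4) replace("MJF")): buf='TMMJF' cursor=5
After op 4 (insert('K')): buf='TMMJFK' cursor=6
After op 5 (insert('A')): buf='TMMJFKA' cursor=7
After op 6 (insert('E')): buf='TMMJFKAE' cursor=8
After op 7 (home): buf='TMMJFKAE' cursor=0
After op 8 (left): buf='TMMJFKAE' cursor=0
After op 9 (select(1,7) replace("HQB")): buf='THQBE' cursor=4
After op 10 (home): buf='THQBE' cursor=0
After op 11 (end): buf='THQBE' cursor=5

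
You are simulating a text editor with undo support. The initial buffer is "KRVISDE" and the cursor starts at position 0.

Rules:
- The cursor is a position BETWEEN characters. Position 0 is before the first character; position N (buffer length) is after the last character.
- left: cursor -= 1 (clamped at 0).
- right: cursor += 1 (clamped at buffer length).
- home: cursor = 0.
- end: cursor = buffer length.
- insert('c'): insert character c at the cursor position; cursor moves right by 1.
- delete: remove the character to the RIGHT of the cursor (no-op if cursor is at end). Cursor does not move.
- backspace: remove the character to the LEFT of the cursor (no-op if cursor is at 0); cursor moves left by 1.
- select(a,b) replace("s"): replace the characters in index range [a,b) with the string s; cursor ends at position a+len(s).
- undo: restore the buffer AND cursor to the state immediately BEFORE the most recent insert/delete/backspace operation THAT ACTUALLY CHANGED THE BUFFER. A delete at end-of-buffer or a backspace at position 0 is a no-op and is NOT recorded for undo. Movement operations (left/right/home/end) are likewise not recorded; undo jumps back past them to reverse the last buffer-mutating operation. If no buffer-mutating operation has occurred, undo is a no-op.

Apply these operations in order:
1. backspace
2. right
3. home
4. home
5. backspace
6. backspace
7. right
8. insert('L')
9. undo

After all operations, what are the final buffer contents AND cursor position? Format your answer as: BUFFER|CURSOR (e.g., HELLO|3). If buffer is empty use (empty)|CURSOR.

After op 1 (backspace): buf='KRVISDE' cursor=0
After op 2 (right): buf='KRVISDE' cursor=1
After op 3 (home): buf='KRVISDE' cursor=0
After op 4 (home): buf='KRVISDE' cursor=0
After op 5 (backspace): buf='KRVISDE' cursor=0
After op 6 (backspace): buf='KRVISDE' cursor=0
After op 7 (right): buf='KRVISDE' cursor=1
After op 8 (insert('L')): buf='KLRVISDE' cursor=2
After op 9 (undo): buf='KRVISDE' cursor=1

Answer: KRVISDE|1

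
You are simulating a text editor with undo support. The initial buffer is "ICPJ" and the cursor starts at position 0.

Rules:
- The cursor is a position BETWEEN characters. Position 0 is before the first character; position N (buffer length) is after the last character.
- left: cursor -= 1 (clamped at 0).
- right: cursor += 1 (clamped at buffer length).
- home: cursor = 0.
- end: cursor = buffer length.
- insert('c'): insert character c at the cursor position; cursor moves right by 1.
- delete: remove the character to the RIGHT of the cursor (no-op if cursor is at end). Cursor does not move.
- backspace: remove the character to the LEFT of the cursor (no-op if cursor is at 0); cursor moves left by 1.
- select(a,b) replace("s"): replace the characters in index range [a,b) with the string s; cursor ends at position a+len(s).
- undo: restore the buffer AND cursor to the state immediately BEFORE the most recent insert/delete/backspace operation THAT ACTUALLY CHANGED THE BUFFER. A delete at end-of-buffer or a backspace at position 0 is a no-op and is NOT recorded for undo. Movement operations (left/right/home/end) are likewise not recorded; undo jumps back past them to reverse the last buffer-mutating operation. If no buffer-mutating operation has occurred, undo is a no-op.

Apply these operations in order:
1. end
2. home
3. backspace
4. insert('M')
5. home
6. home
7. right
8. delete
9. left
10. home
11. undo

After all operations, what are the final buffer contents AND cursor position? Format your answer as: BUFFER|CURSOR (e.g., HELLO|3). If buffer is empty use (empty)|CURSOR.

After op 1 (end): buf='ICPJ' cursor=4
After op 2 (home): buf='ICPJ' cursor=0
After op 3 (backspace): buf='ICPJ' cursor=0
After op 4 (insert('M')): buf='MICPJ' cursor=1
After op 5 (home): buf='MICPJ' cursor=0
After op 6 (home): buf='MICPJ' cursor=0
After op 7 (right): buf='MICPJ' cursor=1
After op 8 (delete): buf='MCPJ' cursor=1
After op 9 (left): buf='MCPJ' cursor=0
After op 10 (home): buf='MCPJ' cursor=0
After op 11 (undo): buf='MICPJ' cursor=1

Answer: MICPJ|1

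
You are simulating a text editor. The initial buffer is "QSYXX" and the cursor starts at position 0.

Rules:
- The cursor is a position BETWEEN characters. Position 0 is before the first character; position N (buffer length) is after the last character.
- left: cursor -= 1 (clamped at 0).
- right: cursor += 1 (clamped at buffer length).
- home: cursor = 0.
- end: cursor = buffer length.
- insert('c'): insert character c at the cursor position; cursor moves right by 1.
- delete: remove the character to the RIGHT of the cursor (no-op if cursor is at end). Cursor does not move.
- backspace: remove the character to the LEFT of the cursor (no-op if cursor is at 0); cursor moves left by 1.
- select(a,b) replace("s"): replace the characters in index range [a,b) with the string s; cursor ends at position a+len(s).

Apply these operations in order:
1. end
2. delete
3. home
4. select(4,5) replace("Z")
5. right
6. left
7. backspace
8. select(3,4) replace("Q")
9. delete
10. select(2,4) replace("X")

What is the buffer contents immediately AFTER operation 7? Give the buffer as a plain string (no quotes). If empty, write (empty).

After op 1 (end): buf='QSYXX' cursor=5
After op 2 (delete): buf='QSYXX' cursor=5
After op 3 (home): buf='QSYXX' cursor=0
After op 4 (select(4,5) replace("Z")): buf='QSYXZ' cursor=5
After op 5 (right): buf='QSYXZ' cursor=5
After op 6 (left): buf='QSYXZ' cursor=4
After op 7 (backspace): buf='QSYZ' cursor=3

Answer: QSYZ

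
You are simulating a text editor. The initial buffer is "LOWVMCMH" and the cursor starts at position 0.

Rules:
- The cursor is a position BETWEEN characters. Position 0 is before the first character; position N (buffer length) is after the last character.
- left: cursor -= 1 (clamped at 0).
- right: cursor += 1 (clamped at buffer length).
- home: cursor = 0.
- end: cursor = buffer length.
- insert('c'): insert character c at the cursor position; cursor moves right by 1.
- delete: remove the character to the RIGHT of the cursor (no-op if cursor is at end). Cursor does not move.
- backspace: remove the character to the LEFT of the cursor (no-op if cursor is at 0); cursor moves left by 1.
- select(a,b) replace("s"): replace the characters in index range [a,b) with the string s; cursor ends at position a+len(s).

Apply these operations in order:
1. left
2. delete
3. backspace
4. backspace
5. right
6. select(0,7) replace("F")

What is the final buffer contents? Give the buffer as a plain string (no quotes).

After op 1 (left): buf='LOWVMCMH' cursor=0
After op 2 (delete): buf='OWVMCMH' cursor=0
After op 3 (backspace): buf='OWVMCMH' cursor=0
After op 4 (backspace): buf='OWVMCMH' cursor=0
After op 5 (right): buf='OWVMCMH' cursor=1
After op 6 (select(0,7) replace("F")): buf='F' cursor=1

Answer: F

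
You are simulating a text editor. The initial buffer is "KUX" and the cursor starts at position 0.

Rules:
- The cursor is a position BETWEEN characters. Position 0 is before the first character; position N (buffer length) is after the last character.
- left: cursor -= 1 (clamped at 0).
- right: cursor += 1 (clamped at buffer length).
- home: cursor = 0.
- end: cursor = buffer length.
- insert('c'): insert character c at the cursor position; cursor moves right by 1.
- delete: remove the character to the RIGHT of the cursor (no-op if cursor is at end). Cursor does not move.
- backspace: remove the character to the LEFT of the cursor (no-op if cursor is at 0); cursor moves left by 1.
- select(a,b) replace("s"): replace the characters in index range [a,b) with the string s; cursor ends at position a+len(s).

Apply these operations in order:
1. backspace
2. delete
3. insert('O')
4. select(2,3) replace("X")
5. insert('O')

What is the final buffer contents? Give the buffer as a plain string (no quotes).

Answer: OUXO

Derivation:
After op 1 (backspace): buf='KUX' cursor=0
After op 2 (delete): buf='UX' cursor=0
After op 3 (insert('O')): buf='OUX' cursor=1
After op 4 (select(2,3) replace("X")): buf='OUX' cursor=3
After op 5 (insert('O')): buf='OUXO' cursor=4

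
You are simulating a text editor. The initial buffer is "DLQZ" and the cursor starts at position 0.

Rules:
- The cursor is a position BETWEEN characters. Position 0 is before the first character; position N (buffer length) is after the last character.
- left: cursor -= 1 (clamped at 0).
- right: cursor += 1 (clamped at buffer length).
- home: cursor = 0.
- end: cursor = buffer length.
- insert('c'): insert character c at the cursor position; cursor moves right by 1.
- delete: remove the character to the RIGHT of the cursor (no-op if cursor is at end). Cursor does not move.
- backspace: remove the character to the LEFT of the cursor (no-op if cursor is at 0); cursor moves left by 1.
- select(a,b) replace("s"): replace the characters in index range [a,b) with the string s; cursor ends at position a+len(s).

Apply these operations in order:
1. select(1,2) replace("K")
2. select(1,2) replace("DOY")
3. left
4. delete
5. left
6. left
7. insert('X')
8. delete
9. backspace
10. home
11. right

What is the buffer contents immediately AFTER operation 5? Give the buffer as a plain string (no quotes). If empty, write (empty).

Answer: DDOQZ

Derivation:
After op 1 (select(1,2) replace("K")): buf='DKQZ' cursor=2
After op 2 (select(1,2) replace("DOY")): buf='DDOYQZ' cursor=4
After op 3 (left): buf='DDOYQZ' cursor=3
After op 4 (delete): buf='DDOQZ' cursor=3
After op 5 (left): buf='DDOQZ' cursor=2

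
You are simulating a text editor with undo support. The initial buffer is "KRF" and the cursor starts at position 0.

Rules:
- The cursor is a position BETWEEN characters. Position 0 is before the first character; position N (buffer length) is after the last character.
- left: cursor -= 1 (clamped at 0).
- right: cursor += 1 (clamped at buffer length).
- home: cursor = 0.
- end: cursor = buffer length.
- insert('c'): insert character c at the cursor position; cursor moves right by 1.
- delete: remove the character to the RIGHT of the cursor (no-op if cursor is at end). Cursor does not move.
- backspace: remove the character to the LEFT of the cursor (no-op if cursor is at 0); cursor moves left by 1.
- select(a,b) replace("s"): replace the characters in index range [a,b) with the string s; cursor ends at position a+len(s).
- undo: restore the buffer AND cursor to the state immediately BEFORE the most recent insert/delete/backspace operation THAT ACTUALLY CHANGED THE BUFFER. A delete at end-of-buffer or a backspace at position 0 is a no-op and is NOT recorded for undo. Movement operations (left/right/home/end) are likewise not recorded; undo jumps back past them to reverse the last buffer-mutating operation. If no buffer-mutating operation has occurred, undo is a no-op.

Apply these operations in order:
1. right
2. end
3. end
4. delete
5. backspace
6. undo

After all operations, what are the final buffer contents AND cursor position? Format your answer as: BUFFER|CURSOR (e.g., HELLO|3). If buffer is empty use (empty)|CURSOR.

Answer: KRF|3

Derivation:
After op 1 (right): buf='KRF' cursor=1
After op 2 (end): buf='KRF' cursor=3
After op 3 (end): buf='KRF' cursor=3
After op 4 (delete): buf='KRF' cursor=3
After op 5 (backspace): buf='KR' cursor=2
After op 6 (undo): buf='KRF' cursor=3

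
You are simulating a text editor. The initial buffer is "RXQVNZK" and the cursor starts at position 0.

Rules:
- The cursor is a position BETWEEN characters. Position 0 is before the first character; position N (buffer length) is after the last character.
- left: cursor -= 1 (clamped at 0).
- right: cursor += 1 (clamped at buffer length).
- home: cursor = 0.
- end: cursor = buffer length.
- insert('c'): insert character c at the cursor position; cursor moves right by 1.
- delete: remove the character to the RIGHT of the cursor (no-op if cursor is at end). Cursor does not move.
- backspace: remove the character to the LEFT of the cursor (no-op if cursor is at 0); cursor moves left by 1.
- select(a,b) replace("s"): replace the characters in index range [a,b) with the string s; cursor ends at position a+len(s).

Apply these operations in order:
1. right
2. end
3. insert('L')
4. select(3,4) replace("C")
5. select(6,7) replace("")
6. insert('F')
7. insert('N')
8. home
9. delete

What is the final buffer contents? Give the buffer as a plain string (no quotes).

Answer: XQCNZFNL

Derivation:
After op 1 (right): buf='RXQVNZK' cursor=1
After op 2 (end): buf='RXQVNZK' cursor=7
After op 3 (insert('L')): buf='RXQVNZKL' cursor=8
After op 4 (select(3,4) replace("C")): buf='RXQCNZKL' cursor=4
After op 5 (select(6,7) replace("")): buf='RXQCNZL' cursor=6
After op 6 (insert('F')): buf='RXQCNZFL' cursor=7
After op 7 (insert('N')): buf='RXQCNZFNL' cursor=8
After op 8 (home): buf='RXQCNZFNL' cursor=0
After op 9 (delete): buf='XQCNZFNL' cursor=0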